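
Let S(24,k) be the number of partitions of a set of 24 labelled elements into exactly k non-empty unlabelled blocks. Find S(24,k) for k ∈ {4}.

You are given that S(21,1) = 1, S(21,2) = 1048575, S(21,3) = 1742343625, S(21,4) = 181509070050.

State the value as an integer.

[22] T[22,2]:2*1048575+1=2097151 · T[22,3]:3*1742343625+1048575=5228079450 · T[22,4]:4*181509070050+1742343625=727778623825
[23] T[23,3]:3*5228079450+2097151=15686335501 · T[23,4]:4*727778623825+5228079450=2916342574750
[24] T[24,4]:4*2916342574750+15686335501=11681056634501
Read S(24,4) = 11681056634501.

11681056634501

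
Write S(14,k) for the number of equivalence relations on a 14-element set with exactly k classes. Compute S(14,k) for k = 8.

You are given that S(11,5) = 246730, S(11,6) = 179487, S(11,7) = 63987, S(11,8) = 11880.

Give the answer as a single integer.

20912320

@12  (12,6):179487·6+246730→1323652, (12,7):63987·7+179487→627396, (12,8):11880·8+63987→159027
@13  (13,7):627396·7+1323652→5715424, (13,8):159027·8+627396→1899612
@14  (14,8):1899612·8+5715424→20912320
Read S(14,8) = 20912320.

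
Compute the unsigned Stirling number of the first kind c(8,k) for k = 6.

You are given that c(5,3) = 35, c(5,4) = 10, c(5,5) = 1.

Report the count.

322

row 6: T[6][4]=5·10+35=85  T[6][5]=5·1+10=15  T[6][6]=5·0+1=1
row 7: T[7][5]=6·15+85=175  T[7][6]=6·1+15=21
row 8: T[8][6]=7·21+175=322
Read c(8,6) = 322.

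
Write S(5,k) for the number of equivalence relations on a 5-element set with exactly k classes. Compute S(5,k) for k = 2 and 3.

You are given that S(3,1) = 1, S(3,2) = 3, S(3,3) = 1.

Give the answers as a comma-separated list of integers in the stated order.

[4] T[4,1]:1*1+0=1 · T[4,2]:2*3+1=7 · T[4,3]:3*1+3=6
[5] T[5,2]:2*7+1=15 · T[5,3]:3*6+7=25
Read S(5,2) = 15, S(5,3) = 25.

15, 25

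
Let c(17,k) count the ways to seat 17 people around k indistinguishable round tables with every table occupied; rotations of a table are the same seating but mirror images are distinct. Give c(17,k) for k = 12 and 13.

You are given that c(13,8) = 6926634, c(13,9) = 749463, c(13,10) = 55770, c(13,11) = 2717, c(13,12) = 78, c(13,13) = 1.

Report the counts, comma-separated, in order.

i=14: T(14,9)=6926634+13·749463=16669653 | T(14,10)=749463+13·55770=1474473 | T(14,11)=55770+13·2717=91091 | T(14,12)=2717+13·78=3731 | T(14,13)=78+13·1=91
i=15: T(15,10)=16669653+14·1474473=37312275 | T(15,11)=1474473+14·91091=2749747 | T(15,12)=91091+14·3731=143325 | T(15,13)=3731+14·91=5005
i=16: T(16,11)=37312275+15·2749747=78558480 | T(16,12)=2749747+15·143325=4899622 | T(16,13)=143325+15·5005=218400
i=17: T(17,12)=78558480+16·4899622=156952432 | T(17,13)=4899622+16·218400=8394022
Read c(17,12) = 156952432, c(17,13) = 8394022.

156952432, 8394022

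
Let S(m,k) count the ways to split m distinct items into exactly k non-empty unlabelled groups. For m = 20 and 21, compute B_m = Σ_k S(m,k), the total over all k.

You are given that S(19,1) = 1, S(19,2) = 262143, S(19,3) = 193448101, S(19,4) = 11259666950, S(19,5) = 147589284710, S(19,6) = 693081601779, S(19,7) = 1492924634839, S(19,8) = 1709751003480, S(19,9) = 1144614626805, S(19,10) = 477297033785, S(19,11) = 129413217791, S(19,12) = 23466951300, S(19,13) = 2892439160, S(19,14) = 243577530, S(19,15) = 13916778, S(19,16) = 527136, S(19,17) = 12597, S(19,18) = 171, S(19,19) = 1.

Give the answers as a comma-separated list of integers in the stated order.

51724158235372, 474869816156751

r20: T_20,1=1×1+0=1; T_20,2=2×262143+1=524287; T_20,3=3×193448101+262143=580606446; T_20,4=4×11259666950+193448101=45232115901; T_20,5=5×147589284710+11259666950=749206090500; T_20,6=6×693081601779+147589284710=4306078895384; T_20,7=7×1492924634839+693081601779=11143554045652; T_20,8=8×1709751003480+1492924634839=15170932662679; T_20,9=9×1144614626805+1709751003480=12011282644725; T_20,10=10×477297033785+1144614626805=5917584964655; T_20,11=11×129413217791+477297033785=1900842429486; T_20,12=12×23466951300+129413217791=411016633391; T_20,13=13×2892439160+23466951300=61068660380; T_20,14=14×243577530+2892439160=6302524580; T_20,15=15×13916778+243577530=452329200; T_20,16=16×527136+13916778=22350954; T_20,17=17×12597+527136=741285; T_20,18=18×171+12597=15675; T_20,19=19×1+171=190; T_20,20=20×0+1=1
r21: T_21,1=1×1+0=1; T_21,2=2×524287+1=1048575; T_21,3=3×580606446+524287=1742343625; T_21,4=4×45232115901+580606446=181509070050; T_21,5=5×749206090500+45232115901=3791262568401; T_21,6=6×4306078895384+749206090500=26585679462804; T_21,7=7×11143554045652+4306078895384=82310957214948; T_21,8=8×15170932662679+11143554045652=132511015347084; T_21,9=9×12011282644725+15170932662679=123272476465204; T_21,10=10×5917584964655+12011282644725=71187132291275; T_21,11=11×1900842429486+5917584964655=26826851689001; T_21,12=12×411016633391+1900842429486=6833042030178; T_21,13=13×61068660380+411016633391=1204909218331; T_21,14=14×6302524580+61068660380=149304004500; T_21,15=15×452329200+6302524580=13087462580; T_21,16=16×22350954+452329200=809944464; T_21,17=17×741285+22350954=34952799; T_21,18=18×15675+741285=1023435; T_21,19=19×190+15675=19285; T_21,20=20×1+190=210; T_21,21=21×0+1=1
B_20 = ΣS(20,k) = 1+524287+580606446+45232115901+749206090500+4306078895384+11143554045652+15170932662679+12011282644725+5917584964655+1900842429486+411016633391+61068660380+6302524580+452329200+22350954+741285+15675+190+1 = 51724158235372
B_21 = ΣS(21,k) = 1+1048575+1742343625+181509070050+3791262568401+26585679462804+82310957214948+132511015347084+123272476465204+71187132291275+26826851689001+6833042030178+1204909218331+149304004500+13087462580+809944464+34952799+1023435+19285+210+1 = 474869816156751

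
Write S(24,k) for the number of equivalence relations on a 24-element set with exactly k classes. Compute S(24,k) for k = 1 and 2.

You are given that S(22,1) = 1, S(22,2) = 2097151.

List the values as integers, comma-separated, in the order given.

r23: T_23,1=1×1+0=1; T_23,2=2×2097151+1=4194303
r24: T_24,1=1×1+0=1; T_24,2=2×4194303+1=8388607
Read S(24,1) = 1, S(24,2) = 8388607.

1, 8388607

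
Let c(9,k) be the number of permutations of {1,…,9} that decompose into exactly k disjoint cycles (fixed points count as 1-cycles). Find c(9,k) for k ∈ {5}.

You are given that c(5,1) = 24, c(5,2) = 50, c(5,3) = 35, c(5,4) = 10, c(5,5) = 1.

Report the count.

[6] T[6,2]:5*50+24=274 · T[6,3]:5*35+50=225 · T[6,4]:5*10+35=85 · T[6,5]:5*1+10=15
[7] T[7,3]:6*225+274=1624 · T[7,4]:6*85+225=735 · T[7,5]:6*15+85=175
[8] T[8,4]:7*735+1624=6769 · T[8,5]:7*175+735=1960
[9] T[9,5]:8*1960+6769=22449
Read c(9,5) = 22449.

22449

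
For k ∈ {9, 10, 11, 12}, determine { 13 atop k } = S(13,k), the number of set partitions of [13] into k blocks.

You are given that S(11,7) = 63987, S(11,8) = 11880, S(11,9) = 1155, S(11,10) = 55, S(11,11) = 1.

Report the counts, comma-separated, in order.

359502, 39325, 2431, 78

row 12: T[12][8]=8·11880+63987=159027  T[12][9]=9·1155+11880=22275  T[12][10]=10·55+1155=1705  T[12][11]=11·1+55=66  T[12][12]=12·0+1=1
row 13: T[13][9]=9·22275+159027=359502  T[13][10]=10·1705+22275=39325  T[13][11]=11·66+1705=2431  T[13][12]=12·1+66=78
Read S(13,9) = 359502, S(13,10) = 39325, S(13,11) = 2431, S(13,12) = 78.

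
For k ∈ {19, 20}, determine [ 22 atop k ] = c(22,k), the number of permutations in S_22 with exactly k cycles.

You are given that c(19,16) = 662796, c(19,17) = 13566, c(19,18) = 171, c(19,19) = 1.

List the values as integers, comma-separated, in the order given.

1689765, 25025

i=20: T(20,17)=662796+19·13566=920550 | T(20,18)=13566+19·171=16815 | T(20,19)=171+19·1=190 | T(20,20)=1+19·0=1
i=21: T(21,18)=920550+20·16815=1256850 | T(21,19)=16815+20·190=20615 | T(21,20)=190+20·1=210
i=22: T(22,19)=1256850+21·20615=1689765 | T(22,20)=20615+21·210=25025
Read c(22,19) = 1689765, c(22,20) = 25025.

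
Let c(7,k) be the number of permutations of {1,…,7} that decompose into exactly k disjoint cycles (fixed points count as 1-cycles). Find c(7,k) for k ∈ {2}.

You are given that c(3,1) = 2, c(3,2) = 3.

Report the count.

i=4: T(4,1)=0+3·2=6 | T(4,2)=2+3·3=11
i=5: T(5,1)=0+4·6=24 | T(5,2)=6+4·11=50
i=6: T(6,1)=0+5·24=120 | T(6,2)=24+5·50=274
i=7: T(7,2)=120+6·274=1764
Read c(7,2) = 1764.

1764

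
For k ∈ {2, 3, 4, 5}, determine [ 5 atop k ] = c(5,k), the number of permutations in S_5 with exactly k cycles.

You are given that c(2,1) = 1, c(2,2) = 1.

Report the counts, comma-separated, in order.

row 3: T[3][1]=2·1+0=2  T[3][2]=2·1+1=3  T[3][3]=2·0+1=1
row 4: T[4][1]=3·2+0=6  T[4][2]=3·3+2=11  T[4][3]=3·1+3=6  T[4][4]=3·0+1=1
row 5: T[5][2]=4·11+6=50  T[5][3]=4·6+11=35  T[5][4]=4·1+6=10  T[5][5]=4·0+1=1
Read c(5,2) = 50, c(5,3) = 35, c(5,4) = 10, c(5,5) = 1.

50, 35, 10, 1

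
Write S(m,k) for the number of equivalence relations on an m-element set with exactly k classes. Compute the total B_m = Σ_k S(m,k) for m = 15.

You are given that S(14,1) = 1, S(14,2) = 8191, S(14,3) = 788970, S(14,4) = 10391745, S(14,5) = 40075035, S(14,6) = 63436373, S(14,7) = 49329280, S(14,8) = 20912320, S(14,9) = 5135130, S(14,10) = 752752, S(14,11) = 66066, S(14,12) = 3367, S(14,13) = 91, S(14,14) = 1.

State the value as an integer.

@15  (15,1):1·1+0→1, (15,2):8191·2+1→16383, (15,3):788970·3+8191→2375101, (15,4):10391745·4+788970→42355950, (15,5):40075035·5+10391745→210766920, (15,6):63436373·6+40075035→420693273, (15,7):49329280·7+63436373→408741333, (15,8):20912320·8+49329280→216627840, (15,9):5135130·9+20912320→67128490, (15,10):752752·10+5135130→12662650, (15,11):66066·11+752752→1479478, (15,12):3367·12+66066→106470, (15,13):91·13+3367→4550, (15,14):1·14+91→105, (15,15):0·15+1→1
B_15 = ΣS(15,k) = 1+16383+2375101+42355950+210766920+420693273+408741333+216627840+67128490+12662650+1479478+106470+4550+105+1 = 1382958545

1382958545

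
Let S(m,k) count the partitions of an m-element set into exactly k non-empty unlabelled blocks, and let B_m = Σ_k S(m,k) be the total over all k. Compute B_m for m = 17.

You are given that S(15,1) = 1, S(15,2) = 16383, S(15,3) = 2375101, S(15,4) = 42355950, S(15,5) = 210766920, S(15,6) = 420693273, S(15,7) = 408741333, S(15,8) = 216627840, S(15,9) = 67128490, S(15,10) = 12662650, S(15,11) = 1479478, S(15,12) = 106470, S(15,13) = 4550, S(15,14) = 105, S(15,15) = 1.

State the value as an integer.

82864869804

[16] T[16,1]:1*1+0=1 · T[16,2]:2*16383+1=32767 · T[16,3]:3*2375101+16383=7141686 · T[16,4]:4*42355950+2375101=171798901 · T[16,5]:5*210766920+42355950=1096190550 · T[16,6]:6*420693273+210766920=2734926558 · T[16,7]:7*408741333+420693273=3281882604 · T[16,8]:8*216627840+408741333=2141764053 · T[16,9]:9*67128490+216627840=820784250 · T[16,10]:10*12662650+67128490=193754990 · T[16,11]:11*1479478+12662650=28936908 · T[16,12]:12*106470+1479478=2757118 · T[16,13]:13*4550+106470=165620 · T[16,14]:14*105+4550=6020 · T[16,15]:15*1+105=120 · T[16,16]:16*0+1=1
[17] T[17,1]:1*1+0=1 · T[17,2]:2*32767+1=65535 · T[17,3]:3*7141686+32767=21457825 · T[17,4]:4*171798901+7141686=694337290 · T[17,5]:5*1096190550+171798901=5652751651 · T[17,6]:6*2734926558+1096190550=17505749898 · T[17,7]:7*3281882604+2734926558=25708104786 · T[17,8]:8*2141764053+3281882604=20415995028 · T[17,9]:9*820784250+2141764053=9528822303 · T[17,10]:10*193754990+820784250=2758334150 · T[17,11]:11*28936908+193754990=512060978 · T[17,12]:12*2757118+28936908=62022324 · T[17,13]:13*165620+2757118=4910178 · T[17,14]:14*6020+165620=249900 · T[17,15]:15*120+6020=7820 · T[17,16]:16*1+120=136 · T[17,17]:17*0+1=1
B_17 = ΣS(17,k) = 1+65535+21457825+694337290+5652751651+17505749898+25708104786+20415995028+9528822303+2758334150+512060978+62022324+4910178+249900+7820+136+1 = 82864869804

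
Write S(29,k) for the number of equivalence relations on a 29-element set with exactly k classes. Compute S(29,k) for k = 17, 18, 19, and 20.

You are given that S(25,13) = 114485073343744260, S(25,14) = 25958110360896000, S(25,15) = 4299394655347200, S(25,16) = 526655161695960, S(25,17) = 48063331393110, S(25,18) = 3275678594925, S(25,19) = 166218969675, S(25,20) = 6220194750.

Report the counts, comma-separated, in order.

r26: T_26,14=14×25958110360896000+114485073343744260=477898618396288260; T_26,15=15×4299394655347200+25958110360896000=90449030191104000; T_26,16=16×526655161695960+4299394655347200=12725877242482560; T_26,17=17×48063331393110+526655161695960=1343731795378830; T_26,18=18×3275678594925+48063331393110=107025546101760; T_26,19=19×166218969675+3275678594925=6433839018750; T_26,20=20×6220194750+166218969675=290622864675
r27: T_27,15=15×90449030191104000+477898618396288260=1834634071262848260; T_27,16=16×12725877242482560+90449030191104000=294063066070824960; T_27,17=17×1343731795378830+12725877242482560=35569317763922670; T_27,18=18×107025546101760+1343731795378830=3270191625210510; T_27,19=19×6433839018750+107025546101760=229268487458010; T_27,20=20×290622864675+6433839018750=12246296312250
r28: T_28,16=16×294063066070824960+1834634071262848260=6539643128396047620; T_28,17=17×35569317763922670+294063066070824960=898741468057510350; T_28,18=18×3270191625210510+35569317763922670=94432767017711850; T_28,19=19×229268487458010+3270191625210510=7626292886912700; T_28,20=20×12246296312250+229268487458010=474194413703010
r29: T_29,17=17×898741468057510350+6539643128396047620=21818248085373723570; T_29,18=18×94432767017711850+898741468057510350=2598531274376323650; T_29,19=19×7626292886912700+94432767017711850=239332331869053150; T_29,20=20×474194413703010+7626292886912700=17110181160972900
Read S(29,17) = 21818248085373723570, S(29,18) = 2598531274376323650, S(29,19) = 239332331869053150, S(29,20) = 17110181160972900.

21818248085373723570, 2598531274376323650, 239332331869053150, 17110181160972900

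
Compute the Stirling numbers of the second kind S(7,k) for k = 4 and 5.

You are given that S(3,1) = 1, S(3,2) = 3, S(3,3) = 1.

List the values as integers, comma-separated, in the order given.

row 4: T[4][1]=1·1+0=1  T[4][2]=2·3+1=7  T[4][3]=3·1+3=6  T[4][4]=4·0+1=1
row 5: T[5][2]=2·7+1=15  T[5][3]=3·6+7=25  T[5][4]=4·1+6=10  T[5][5]=5·0+1=1
row 6: T[6][3]=3·25+15=90  T[6][4]=4·10+25=65  T[6][5]=5·1+10=15
row 7: T[7][4]=4·65+90=350  T[7][5]=5·15+65=140
Read S(7,4) = 350, S(7,5) = 140.

350, 140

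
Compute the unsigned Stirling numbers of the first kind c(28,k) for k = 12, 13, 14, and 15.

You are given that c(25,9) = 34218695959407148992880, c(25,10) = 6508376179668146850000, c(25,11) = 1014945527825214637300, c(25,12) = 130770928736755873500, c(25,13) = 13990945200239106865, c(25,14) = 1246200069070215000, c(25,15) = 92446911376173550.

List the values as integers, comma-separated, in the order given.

i=26: T(26,10)=34218695959407148992880+25·6508376179668146850000=196928100451110820242880 | T(26,11)=6508376179668146850000+25·1014945527825214637300=31882014375298512782500 | T(26,12)=1014945527825214637300+25·130770928736755873500=4284218746244111474800 | T(26,13)=130770928736755873500+25·13990945200239106865=480544558742733545125 | T(26,14)=13990945200239106865+25·1246200069070215000=45145946926994481865 | T(26,15)=1246200069070215000+25·92446911376173550=3557372853474553750
i=27: T(27,11)=196928100451110820242880+26·31882014375298512782500=1025860474208872152587880 | T(27,12)=31882014375298512782500+26·4284218746244111474800=143271701777645411127300 | T(27,13)=4284218746244111474800+26·480544558742733545125=16778377273555183648050 | T(27,14)=480544558742733545125+26·45145946926994481865=1654339178844590073615 | T(27,15)=45145946926994481865+26·3557372853474553750=137637641117332879365
i=28: T(28,12)=1025860474208872152587880+27·143271701777645411127300=4894196422205298253024980 | T(28,13)=143271701777645411127300+27·16778377273555183648050=596287888163635369624650 | T(28,14)=16778377273555183648050+27·1654339178844590073615=61445535102359115635655 | T(28,15)=1654339178844590073615+27·137637641117332879365=5370555489012577816470
Read c(28,12) = 4894196422205298253024980, c(28,13) = 596287888163635369624650, c(28,14) = 61445535102359115635655, c(28,15) = 5370555489012577816470.

4894196422205298253024980, 596287888163635369624650, 61445535102359115635655, 5370555489012577816470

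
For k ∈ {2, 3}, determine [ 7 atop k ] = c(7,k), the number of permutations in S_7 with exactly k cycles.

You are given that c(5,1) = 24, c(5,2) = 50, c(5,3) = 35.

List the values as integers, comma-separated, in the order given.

r6: T_6,1=5×24+0=120; T_6,2=5×50+24=274; T_6,3=5×35+50=225
r7: T_7,2=6×274+120=1764; T_7,3=6×225+274=1624
Read c(7,2) = 1764, c(7,3) = 1624.

1764, 1624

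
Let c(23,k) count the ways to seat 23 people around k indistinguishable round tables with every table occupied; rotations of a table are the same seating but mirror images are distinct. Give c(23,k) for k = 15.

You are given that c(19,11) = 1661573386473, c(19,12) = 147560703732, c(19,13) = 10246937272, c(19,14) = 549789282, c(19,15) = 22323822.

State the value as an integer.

62382416421941

@20  (20,12):147560703732·19+1661573386473→4465226757381, (20,13):10246937272·19+147560703732→342252511900, (20,14):549789282·19+10246937272→20692933630, (20,15):22323822·19+549789282→973941900
@21  (21,13):342252511900·20+4465226757381→11310276995381, (21,14):20692933630·20+342252511900→756111184500, (21,15):973941900·20+20692933630→40171771630
@22  (22,14):756111184500·21+11310276995381→27188611869881, (22,15):40171771630·21+756111184500→1599718388730
@23  (23,15):1599718388730·22+27188611869881→62382416421941
Read c(23,15) = 62382416421941.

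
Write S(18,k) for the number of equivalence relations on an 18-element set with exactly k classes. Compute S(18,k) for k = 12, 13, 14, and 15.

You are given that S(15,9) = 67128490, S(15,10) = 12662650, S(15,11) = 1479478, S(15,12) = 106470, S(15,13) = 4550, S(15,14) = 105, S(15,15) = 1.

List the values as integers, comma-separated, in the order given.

1256328866, 125854638, 8408778, 367200

i=16: T(16,10)=67128490+10·12662650=193754990 | T(16,11)=12662650+11·1479478=28936908 | T(16,12)=1479478+12·106470=2757118 | T(16,13)=106470+13·4550=165620 | T(16,14)=4550+14·105=6020 | T(16,15)=105+15·1=120
i=17: T(17,11)=193754990+11·28936908=512060978 | T(17,12)=28936908+12·2757118=62022324 | T(17,13)=2757118+13·165620=4910178 | T(17,14)=165620+14·6020=249900 | T(17,15)=6020+15·120=7820
i=18: T(18,12)=512060978+12·62022324=1256328866 | T(18,13)=62022324+13·4910178=125854638 | T(18,14)=4910178+14·249900=8408778 | T(18,15)=249900+15·7820=367200
Read S(18,12) = 1256328866, S(18,13) = 125854638, S(18,14) = 8408778, S(18,15) = 367200.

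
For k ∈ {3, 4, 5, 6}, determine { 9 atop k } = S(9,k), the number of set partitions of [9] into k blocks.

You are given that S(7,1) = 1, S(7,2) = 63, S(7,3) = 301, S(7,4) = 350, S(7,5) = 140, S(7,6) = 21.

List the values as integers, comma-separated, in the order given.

@8  (8,2):63·2+1→127, (8,3):301·3+63→966, (8,4):350·4+301→1701, (8,5):140·5+350→1050, (8,6):21·6+140→266
@9  (9,3):966·3+127→3025, (9,4):1701·4+966→7770, (9,5):1050·5+1701→6951, (9,6):266·6+1050→2646
Read S(9,3) = 3025, S(9,4) = 7770, S(9,5) = 6951, S(9,6) = 2646.

3025, 7770, 6951, 2646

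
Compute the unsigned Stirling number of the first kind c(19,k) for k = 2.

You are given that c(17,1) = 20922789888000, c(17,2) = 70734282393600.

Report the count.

i=18: T(18,1)=0+17·20922789888000=355687428096000 | T(18,2)=20922789888000+17·70734282393600=1223405590579200
i=19: T(19,2)=355687428096000+18·1223405590579200=22376988058521600
Read c(19,2) = 22376988058521600.

22376988058521600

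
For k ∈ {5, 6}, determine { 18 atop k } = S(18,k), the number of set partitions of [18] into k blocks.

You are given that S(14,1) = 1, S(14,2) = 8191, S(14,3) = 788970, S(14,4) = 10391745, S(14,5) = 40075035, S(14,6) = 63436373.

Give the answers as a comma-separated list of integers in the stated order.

r15: T_15,2=2×8191+1=16383; T_15,3=3×788970+8191=2375101; T_15,4=4×10391745+788970=42355950; T_15,5=5×40075035+10391745=210766920; T_15,6=6×63436373+40075035=420693273
r16: T_16,3=3×2375101+16383=7141686; T_16,4=4×42355950+2375101=171798901; T_16,5=5×210766920+42355950=1096190550; T_16,6=6×420693273+210766920=2734926558
r17: T_17,4=4×171798901+7141686=694337290; T_17,5=5×1096190550+171798901=5652751651; T_17,6=6×2734926558+1096190550=17505749898
r18: T_18,5=5×5652751651+694337290=28958095545; T_18,6=6×17505749898+5652751651=110687251039
Read S(18,5) = 28958095545, S(18,6) = 110687251039.

28958095545, 110687251039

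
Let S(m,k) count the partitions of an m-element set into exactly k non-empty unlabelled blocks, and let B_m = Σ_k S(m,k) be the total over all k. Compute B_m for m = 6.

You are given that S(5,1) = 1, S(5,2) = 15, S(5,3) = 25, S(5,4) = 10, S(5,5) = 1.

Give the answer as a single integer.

@6  (6,1):1·1+0→1, (6,2):15·2+1→31, (6,3):25·3+15→90, (6,4):10·4+25→65, (6,5):1·5+10→15, (6,6):0·6+1→1
B_6 = ΣS(6,k) = 1+31+90+65+15+1 = 203

203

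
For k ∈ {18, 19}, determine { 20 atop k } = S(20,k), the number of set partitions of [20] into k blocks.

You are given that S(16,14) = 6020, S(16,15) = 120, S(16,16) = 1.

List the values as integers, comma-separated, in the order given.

15675, 190

r17: T_17,15=15×120+6020=7820; T_17,16=16×1+120=136; T_17,17=17×0+1=1
r18: T_18,16=16×136+7820=9996; T_18,17=17×1+136=153; T_18,18=18×0+1=1
r19: T_19,17=17×153+9996=12597; T_19,18=18×1+153=171; T_19,19=19×0+1=1
r20: T_20,18=18×171+12597=15675; T_20,19=19×1+171=190
Read S(20,18) = 15675, S(20,19) = 190.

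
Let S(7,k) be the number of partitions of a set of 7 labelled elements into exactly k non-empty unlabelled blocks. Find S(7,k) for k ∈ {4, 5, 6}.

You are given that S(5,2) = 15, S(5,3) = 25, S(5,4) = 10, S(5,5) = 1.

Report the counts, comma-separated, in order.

350, 140, 21

row 6: T[6][3]=3·25+15=90  T[6][4]=4·10+25=65  T[6][5]=5·1+10=15  T[6][6]=6·0+1=1
row 7: T[7][4]=4·65+90=350  T[7][5]=5·15+65=140  T[7][6]=6·1+15=21
Read S(7,4) = 350, S(7,5) = 140, S(7,6) = 21.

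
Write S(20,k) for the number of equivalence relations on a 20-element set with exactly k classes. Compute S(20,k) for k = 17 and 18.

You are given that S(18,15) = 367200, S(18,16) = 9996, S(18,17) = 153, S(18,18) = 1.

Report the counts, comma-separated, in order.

r19: T_19,16=16×9996+367200=527136; T_19,17=17×153+9996=12597; T_19,18=18×1+153=171
r20: T_20,17=17×12597+527136=741285; T_20,18=18×171+12597=15675
Read S(20,17) = 741285, S(20,18) = 15675.

741285, 15675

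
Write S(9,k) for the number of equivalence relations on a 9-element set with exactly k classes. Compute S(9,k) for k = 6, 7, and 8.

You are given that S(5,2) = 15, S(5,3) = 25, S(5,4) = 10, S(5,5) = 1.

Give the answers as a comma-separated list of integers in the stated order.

@6  (6,3):25·3+15→90, (6,4):10·4+25→65, (6,5):1·5+10→15, (6,6):0·6+1→1
@7  (7,4):65·4+90→350, (7,5):15·5+65→140, (7,6):1·6+15→21, (7,7):0·7+1→1
@8  (8,5):140·5+350→1050, (8,6):21·6+140→266, (8,7):1·7+21→28, (8,8):0·8+1→1
@9  (9,6):266·6+1050→2646, (9,7):28·7+266→462, (9,8):1·8+28→36
Read S(9,6) = 2646, S(9,7) = 462, S(9,8) = 36.

2646, 462, 36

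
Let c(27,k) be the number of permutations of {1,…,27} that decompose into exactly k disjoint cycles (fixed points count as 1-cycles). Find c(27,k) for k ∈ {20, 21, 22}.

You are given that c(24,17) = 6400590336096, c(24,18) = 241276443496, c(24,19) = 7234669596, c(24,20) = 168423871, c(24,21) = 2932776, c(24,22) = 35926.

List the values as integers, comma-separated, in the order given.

40681506808800, 1145254303050, 25922927745

i=25: T(25,18)=6400590336096+24·241276443496=12191224980000 | T(25,19)=241276443496+24·7234669596=414908513800 | T(25,20)=7234669596+24·168423871=11276842500 | T(25,21)=168423871+24·2932776=238810495 | T(25,22)=2932776+24·35926=3795000
i=26: T(26,19)=12191224980000+25·414908513800=22563937825000 | T(26,20)=414908513800+25·11276842500=696829576300 | T(26,21)=11276842500+25·238810495=17247104875 | T(26,22)=238810495+25·3795000=333685495
i=27: T(27,20)=22563937825000+26·696829576300=40681506808800 | T(27,21)=696829576300+26·17247104875=1145254303050 | T(27,22)=17247104875+26·333685495=25922927745
Read c(27,20) = 40681506808800, c(27,21) = 1145254303050, c(27,22) = 25922927745.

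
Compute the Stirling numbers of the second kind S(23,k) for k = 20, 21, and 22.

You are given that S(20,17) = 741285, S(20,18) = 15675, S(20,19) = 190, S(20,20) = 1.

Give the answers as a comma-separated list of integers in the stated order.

1859550, 28336, 253

[21] T[21,18]:18*15675+741285=1023435 · T[21,19]:19*190+15675=19285 · T[21,20]:20*1+190=210 · T[21,21]:21*0+1=1
[22] T[22,19]:19*19285+1023435=1389850 · T[22,20]:20*210+19285=23485 · T[22,21]:21*1+210=231 · T[22,22]:22*0+1=1
[23] T[23,20]:20*23485+1389850=1859550 · T[23,21]:21*231+23485=28336 · T[23,22]:22*1+231=253
Read S(23,20) = 1859550, S(23,21) = 28336, S(23,22) = 253.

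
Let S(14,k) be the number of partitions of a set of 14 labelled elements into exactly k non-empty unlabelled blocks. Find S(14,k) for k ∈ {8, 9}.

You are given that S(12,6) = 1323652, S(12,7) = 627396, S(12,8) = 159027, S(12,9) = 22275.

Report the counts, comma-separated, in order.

20912320, 5135130

[13] T[13,7]:7*627396+1323652=5715424 · T[13,8]:8*159027+627396=1899612 · T[13,9]:9*22275+159027=359502
[14] T[14,8]:8*1899612+5715424=20912320 · T[14,9]:9*359502+1899612=5135130
Read S(14,8) = 20912320, S(14,9) = 5135130.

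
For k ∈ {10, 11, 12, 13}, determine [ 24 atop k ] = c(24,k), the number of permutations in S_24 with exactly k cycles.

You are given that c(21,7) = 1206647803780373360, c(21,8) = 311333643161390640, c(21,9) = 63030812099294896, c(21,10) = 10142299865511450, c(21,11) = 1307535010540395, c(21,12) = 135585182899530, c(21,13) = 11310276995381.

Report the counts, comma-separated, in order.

220984454979433717396, 33081711368574204996, 4070384057007569521, 413356714301314056

[22] T[22,8]:21*311333643161390640+1206647803780373360=7744654310169576800 · T[22,9]:21*63030812099294896+311333643161390640=1634980697246583456 · T[22,10]:21*10142299865511450+63030812099294896=276019109275035346 · T[22,11]:21*1307535010540395+10142299865511450=37600535086859745 · T[22,12]:21*135585182899530+1307535010540395=4154823851430525 · T[22,13]:21*11310276995381+135585182899530=373100999802531
[23] T[23,9]:22*1634980697246583456+7744654310169576800=43714229649594412832 · T[23,10]:22*276019109275035346+1634980697246583456=7707401101297361068 · T[23,11]:22*37600535086859745+276019109275035346=1103230881185949736 · T[23,12]:22*4154823851430525+37600535086859745=129006659818331295 · T[23,13]:22*373100999802531+4154823851430525=12363045847086207
[24] T[24,10]:23*7707401101297361068+43714229649594412832=220984454979433717396 · T[24,11]:23*1103230881185949736+7707401101297361068=33081711368574204996 · T[24,12]:23*129006659818331295+1103230881185949736=4070384057007569521 · T[24,13]:23*12363045847086207+129006659818331295=413356714301314056
Read c(24,10) = 220984454979433717396, c(24,11) = 33081711368574204996, c(24,12) = 4070384057007569521, c(24,13) = 413356714301314056.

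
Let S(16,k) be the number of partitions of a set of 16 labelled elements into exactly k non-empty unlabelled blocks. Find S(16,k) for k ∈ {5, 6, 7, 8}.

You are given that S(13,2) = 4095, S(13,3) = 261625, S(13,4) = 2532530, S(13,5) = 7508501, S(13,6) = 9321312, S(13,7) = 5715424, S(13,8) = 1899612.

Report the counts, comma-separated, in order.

row 14: T[14][3]=3·261625+4095=788970  T[14][4]=4·2532530+261625=10391745  T[14][5]=5·7508501+2532530=40075035  T[14][6]=6·9321312+7508501=63436373  T[14][7]=7·5715424+9321312=49329280  T[14][8]=8·1899612+5715424=20912320
row 15: T[15][4]=4·10391745+788970=42355950  T[15][5]=5·40075035+10391745=210766920  T[15][6]=6·63436373+40075035=420693273  T[15][7]=7·49329280+63436373=408741333  T[15][8]=8·20912320+49329280=216627840
row 16: T[16][5]=5·210766920+42355950=1096190550  T[16][6]=6·420693273+210766920=2734926558  T[16][7]=7·408741333+420693273=3281882604  T[16][8]=8·216627840+408741333=2141764053
Read S(16,5) = 1096190550, S(16,6) = 2734926558, S(16,7) = 3281882604, S(16,8) = 2141764053.

1096190550, 2734926558, 3281882604, 2141764053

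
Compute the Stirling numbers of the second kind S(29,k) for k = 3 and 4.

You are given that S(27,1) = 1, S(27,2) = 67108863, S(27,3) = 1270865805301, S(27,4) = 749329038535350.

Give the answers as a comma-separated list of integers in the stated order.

[28] T[28,2]:2*67108863+1=134217727 · T[28,3]:3*1270865805301+67108863=3812664524766 · T[28,4]:4*749329038535350+1270865805301=2998587019946701
[29] T[29,3]:3*3812664524766+134217727=11438127792025 · T[29,4]:4*2998587019946701+3812664524766=11998160744311570
Read S(29,3) = 11438127792025, S(29,4) = 11998160744311570.

11438127792025, 11998160744311570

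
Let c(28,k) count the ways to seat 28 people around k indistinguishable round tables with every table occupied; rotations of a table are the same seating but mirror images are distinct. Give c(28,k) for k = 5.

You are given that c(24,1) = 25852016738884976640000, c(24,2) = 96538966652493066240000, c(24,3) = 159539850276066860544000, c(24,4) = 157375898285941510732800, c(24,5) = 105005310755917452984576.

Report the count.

55278125307966865191587481600

[25] T[25,2]:24*96538966652493066240000+25852016738884976640000=2342787216398718566400000 · T[25,3]:24*159539850276066860544000+96538966652493066240000=3925495373278097719296000 · T[25,4]:24*157375898285941510732800+159539850276066860544000=3936561409138663118131200 · T[25,5]:24*105005310755917452984576+157375898285941510732800=2677503356427960382362624
[26] T[26,3]:25*3925495373278097719296000+2342787216398718566400000=100480171548351161548800000 · T[26,4]:25*3936561409138663118131200+3925495373278097719296000=102339530601744675672576000 · T[26,5]:25*2677503356427960382362624+3936561409138663118131200=70874145319837672677196800
[27] T[27,4]:26*102339530601744675672576000+100480171548351161548800000=2761307967193712729035776000 · T[27,5]:26*70874145319837672677196800+102339530601744675672576000=1945067308917524165279692800
[28] T[28,5]:27*1945067308917524165279692800+2761307967193712729035776000=55278125307966865191587481600
Read c(28,5) = 55278125307966865191587481600.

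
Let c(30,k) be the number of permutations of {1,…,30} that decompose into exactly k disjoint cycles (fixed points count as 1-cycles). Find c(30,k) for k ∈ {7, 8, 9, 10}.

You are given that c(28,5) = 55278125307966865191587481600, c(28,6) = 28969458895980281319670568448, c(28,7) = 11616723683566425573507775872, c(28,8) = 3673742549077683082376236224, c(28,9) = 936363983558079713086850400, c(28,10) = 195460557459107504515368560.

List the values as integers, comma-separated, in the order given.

row 29: T[29][6]=28·28969458895980281319670568448+55278125307966865191587481600=866422974395414742142363398144  T[29][7]=28·11616723683566425573507775872+28969458895980281319670568448=354237722035840197377888292864  T[29][8]=28·3673742549077683082376236224+11616723683566425573507775872=114481515057741551880042390144  T[29][9]=28·936363983558079713086850400+3673742549077683082376236224=29891934088703915048808047424  T[29][10]=28·195460557459107504515368560+936363983558079713086850400=6409259592413089839517170080
row 30: T[30][7]=29·354237722035840197377888292864+866422974395414742142363398144=11139316913434780466101123891200  T[30][8]=29·114481515057741551880042390144+354237722035840197377888292864=3674201658710345201899117607040  T[30][9]=29·29891934088703915048808047424+114481515057741551880042390144=981347603630155088295475765440  T[30][10]=29·6409259592413089839517170080+29891934088703915048808047424=215760462268683520394805979744
Read c(30,7) = 11139316913434780466101123891200, c(30,8) = 3674201658710345201899117607040, c(30,9) = 981347603630155088295475765440, c(30,10) = 215760462268683520394805979744.

11139316913434780466101123891200, 3674201658710345201899117607040, 981347603630155088295475765440, 215760462268683520394805979744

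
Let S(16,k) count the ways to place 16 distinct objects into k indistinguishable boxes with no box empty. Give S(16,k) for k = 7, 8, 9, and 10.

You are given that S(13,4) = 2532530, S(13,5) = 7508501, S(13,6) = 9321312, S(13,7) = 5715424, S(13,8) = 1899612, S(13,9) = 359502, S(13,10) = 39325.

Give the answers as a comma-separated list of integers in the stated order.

3281882604, 2141764053, 820784250, 193754990

r14: T_14,5=5×7508501+2532530=40075035; T_14,6=6×9321312+7508501=63436373; T_14,7=7×5715424+9321312=49329280; T_14,8=8×1899612+5715424=20912320; T_14,9=9×359502+1899612=5135130; T_14,10=10×39325+359502=752752
r15: T_15,6=6×63436373+40075035=420693273; T_15,7=7×49329280+63436373=408741333; T_15,8=8×20912320+49329280=216627840; T_15,9=9×5135130+20912320=67128490; T_15,10=10×752752+5135130=12662650
r16: T_16,7=7×408741333+420693273=3281882604; T_16,8=8×216627840+408741333=2141764053; T_16,9=9×67128490+216627840=820784250; T_16,10=10×12662650+67128490=193754990
Read S(16,7) = 3281882604, S(16,8) = 2141764053, S(16,9) = 820784250, S(16,10) = 193754990.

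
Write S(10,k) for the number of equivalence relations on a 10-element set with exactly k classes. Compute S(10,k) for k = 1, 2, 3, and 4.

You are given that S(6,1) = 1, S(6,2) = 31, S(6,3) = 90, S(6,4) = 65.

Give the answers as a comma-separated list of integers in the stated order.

r7: T_7,1=1×1+0=1; T_7,2=2×31+1=63; T_7,3=3×90+31=301; T_7,4=4×65+90=350
r8: T_8,1=1×1+0=1; T_8,2=2×63+1=127; T_8,3=3×301+63=966; T_8,4=4×350+301=1701
r9: T_9,1=1×1+0=1; T_9,2=2×127+1=255; T_9,3=3×966+127=3025; T_9,4=4×1701+966=7770
r10: T_10,1=1×1+0=1; T_10,2=2×255+1=511; T_10,3=3×3025+255=9330; T_10,4=4×7770+3025=34105
Read S(10,1) = 1, S(10,2) = 511, S(10,3) = 9330, S(10,4) = 34105.

1, 511, 9330, 34105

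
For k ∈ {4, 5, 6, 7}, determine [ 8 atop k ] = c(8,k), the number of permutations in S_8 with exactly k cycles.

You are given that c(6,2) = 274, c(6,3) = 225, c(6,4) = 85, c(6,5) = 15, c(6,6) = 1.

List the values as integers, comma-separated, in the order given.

6769, 1960, 322, 28

row 7: T[7][3]=6·225+274=1624  T[7][4]=6·85+225=735  T[7][5]=6·15+85=175  T[7][6]=6·1+15=21  T[7][7]=6·0+1=1
row 8: T[8][4]=7·735+1624=6769  T[8][5]=7·175+735=1960  T[8][6]=7·21+175=322  T[8][7]=7·1+21=28
Read c(8,4) = 6769, c(8,5) = 1960, c(8,6) = 322, c(8,7) = 28.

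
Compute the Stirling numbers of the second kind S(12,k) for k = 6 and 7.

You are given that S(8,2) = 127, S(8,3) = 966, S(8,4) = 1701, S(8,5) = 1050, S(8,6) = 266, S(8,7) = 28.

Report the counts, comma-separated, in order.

1323652, 627396

[9] T[9,3]:3*966+127=3025 · T[9,4]:4*1701+966=7770 · T[9,5]:5*1050+1701=6951 · T[9,6]:6*266+1050=2646 · T[9,7]:7*28+266=462
[10] T[10,4]:4*7770+3025=34105 · T[10,5]:5*6951+7770=42525 · T[10,6]:6*2646+6951=22827 · T[10,7]:7*462+2646=5880
[11] T[11,5]:5*42525+34105=246730 · T[11,6]:6*22827+42525=179487 · T[11,7]:7*5880+22827=63987
[12] T[12,6]:6*179487+246730=1323652 · T[12,7]:7*63987+179487=627396
Read S(12,6) = 1323652, S(12,7) = 627396.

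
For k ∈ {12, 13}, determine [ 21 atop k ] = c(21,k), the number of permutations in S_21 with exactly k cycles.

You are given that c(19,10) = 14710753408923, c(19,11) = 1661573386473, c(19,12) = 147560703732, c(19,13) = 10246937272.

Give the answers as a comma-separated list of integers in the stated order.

135585182899530, 11310276995381

@20  (20,11):1661573386473·19+14710753408923→46280647751910, (20,12):147560703732·19+1661573386473→4465226757381, (20,13):10246937272·19+147560703732→342252511900
@21  (21,12):4465226757381·20+46280647751910→135585182899530, (21,13):342252511900·20+4465226757381→11310276995381
Read c(21,12) = 135585182899530, c(21,13) = 11310276995381.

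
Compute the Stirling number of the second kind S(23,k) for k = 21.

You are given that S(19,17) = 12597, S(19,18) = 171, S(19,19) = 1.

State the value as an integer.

[20] T[20,18]:18*171+12597=15675 · T[20,19]:19*1+171=190 · T[20,20]:20*0+1=1
[21] T[21,19]:19*190+15675=19285 · T[21,20]:20*1+190=210 · T[21,21]:21*0+1=1
[22] T[22,20]:20*210+19285=23485 · T[22,21]:21*1+210=231
[23] T[23,21]:21*231+23485=28336
Read S(23,21) = 28336.

28336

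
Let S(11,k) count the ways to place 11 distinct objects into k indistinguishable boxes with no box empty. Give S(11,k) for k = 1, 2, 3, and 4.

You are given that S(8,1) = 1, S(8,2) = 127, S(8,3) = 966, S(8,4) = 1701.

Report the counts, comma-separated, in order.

row 9: T[9][1]=1·1+0=1  T[9][2]=2·127+1=255  T[9][3]=3·966+127=3025  T[9][4]=4·1701+966=7770
row 10: T[10][1]=1·1+0=1  T[10][2]=2·255+1=511  T[10][3]=3·3025+255=9330  T[10][4]=4·7770+3025=34105
row 11: T[11][1]=1·1+0=1  T[11][2]=2·511+1=1023  T[11][3]=3·9330+511=28501  T[11][4]=4·34105+9330=145750
Read S(11,1) = 1, S(11,2) = 1023, S(11,3) = 28501, S(11,4) = 145750.

1, 1023, 28501, 145750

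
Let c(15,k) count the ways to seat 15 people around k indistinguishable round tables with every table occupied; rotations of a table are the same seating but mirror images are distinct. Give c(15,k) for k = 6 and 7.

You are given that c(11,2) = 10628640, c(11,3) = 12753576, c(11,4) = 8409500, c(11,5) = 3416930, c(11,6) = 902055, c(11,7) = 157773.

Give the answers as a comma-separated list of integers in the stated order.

i=12: T(12,3)=10628640+11·12753576=150917976 | T(12,4)=12753576+11·8409500=105258076 | T(12,5)=8409500+11·3416930=45995730 | T(12,6)=3416930+11·902055=13339535 | T(12,7)=902055+11·157773=2637558
i=13: T(13,4)=150917976+12·105258076=1414014888 | T(13,5)=105258076+12·45995730=657206836 | T(13,6)=45995730+12·13339535=206070150 | T(13,7)=13339535+12·2637558=44990231
i=14: T(14,5)=1414014888+13·657206836=9957703756 | T(14,6)=657206836+13·206070150=3336118786 | T(14,7)=206070150+13·44990231=790943153
i=15: T(15,6)=9957703756+14·3336118786=56663366760 | T(15,7)=3336118786+14·790943153=14409322928
Read c(15,6) = 56663366760, c(15,7) = 14409322928.

56663366760, 14409322928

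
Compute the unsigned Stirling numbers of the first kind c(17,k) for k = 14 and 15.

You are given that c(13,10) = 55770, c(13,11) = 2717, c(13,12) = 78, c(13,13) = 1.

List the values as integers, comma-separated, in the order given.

[14] T[14,11]:13*2717+55770=91091 · T[14,12]:13*78+2717=3731 · T[14,13]:13*1+78=91 · T[14,14]:13*0+1=1
[15] T[15,12]:14*3731+91091=143325 · T[15,13]:14*91+3731=5005 · T[15,14]:14*1+91=105 · T[15,15]:14*0+1=1
[16] T[16,13]:15*5005+143325=218400 · T[16,14]:15*105+5005=6580 · T[16,15]:15*1+105=120
[17] T[17,14]:16*6580+218400=323680 · T[17,15]:16*120+6580=8500
Read c(17,14) = 323680, c(17,15) = 8500.

323680, 8500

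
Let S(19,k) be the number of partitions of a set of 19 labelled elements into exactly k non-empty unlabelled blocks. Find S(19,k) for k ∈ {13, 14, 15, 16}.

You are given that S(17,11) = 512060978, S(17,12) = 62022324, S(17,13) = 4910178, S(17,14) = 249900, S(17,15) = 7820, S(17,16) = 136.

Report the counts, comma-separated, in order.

2892439160, 243577530, 13916778, 527136

[18] T[18,12]:12*62022324+512060978=1256328866 · T[18,13]:13*4910178+62022324=125854638 · T[18,14]:14*249900+4910178=8408778 · T[18,15]:15*7820+249900=367200 · T[18,16]:16*136+7820=9996
[19] T[19,13]:13*125854638+1256328866=2892439160 · T[19,14]:14*8408778+125854638=243577530 · T[19,15]:15*367200+8408778=13916778 · T[19,16]:16*9996+367200=527136
Read S(19,13) = 2892439160, S(19,14) = 243577530, S(19,15) = 13916778, S(19,16) = 527136.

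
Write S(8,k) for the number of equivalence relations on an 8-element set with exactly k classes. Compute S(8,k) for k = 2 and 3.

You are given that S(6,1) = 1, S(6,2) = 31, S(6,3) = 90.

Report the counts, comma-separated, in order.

127, 966

r7: T_7,1=1×1+0=1; T_7,2=2×31+1=63; T_7,3=3×90+31=301
r8: T_8,2=2×63+1=127; T_8,3=3×301+63=966
Read S(8,2) = 127, S(8,3) = 966.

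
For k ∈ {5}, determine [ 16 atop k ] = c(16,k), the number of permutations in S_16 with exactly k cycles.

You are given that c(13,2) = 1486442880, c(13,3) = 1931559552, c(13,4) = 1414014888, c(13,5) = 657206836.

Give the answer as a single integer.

r14: T_14,3=13×1931559552+1486442880=26596717056; T_14,4=13×1414014888+1931559552=20313753096; T_14,5=13×657206836+1414014888=9957703756
r15: T_15,4=14×20313753096+26596717056=310989260400; T_15,5=14×9957703756+20313753096=159721605680
r16: T_16,5=15×159721605680+310989260400=2706813345600
Read c(16,5) = 2706813345600.

2706813345600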